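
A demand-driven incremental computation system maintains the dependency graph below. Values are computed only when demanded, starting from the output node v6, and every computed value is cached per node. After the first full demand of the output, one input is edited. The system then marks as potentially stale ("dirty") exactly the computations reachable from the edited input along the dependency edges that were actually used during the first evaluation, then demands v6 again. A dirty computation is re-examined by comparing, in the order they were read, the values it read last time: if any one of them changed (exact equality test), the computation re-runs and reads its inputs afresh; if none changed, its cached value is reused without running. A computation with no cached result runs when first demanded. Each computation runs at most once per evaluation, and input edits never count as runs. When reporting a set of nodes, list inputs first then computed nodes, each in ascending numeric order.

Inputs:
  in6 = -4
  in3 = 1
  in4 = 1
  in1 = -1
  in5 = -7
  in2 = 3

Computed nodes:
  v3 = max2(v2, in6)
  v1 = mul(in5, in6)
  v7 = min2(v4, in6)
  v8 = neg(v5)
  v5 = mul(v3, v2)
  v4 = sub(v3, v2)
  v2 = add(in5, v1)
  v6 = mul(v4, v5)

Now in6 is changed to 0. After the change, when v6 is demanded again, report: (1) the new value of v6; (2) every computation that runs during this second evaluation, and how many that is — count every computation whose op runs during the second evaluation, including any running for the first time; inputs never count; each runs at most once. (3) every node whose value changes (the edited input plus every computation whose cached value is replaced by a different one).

New value of v6: 0.
Computations that run: v1, v2, v3, v4, v5, v6 — 6 in total.
Values that change: in6, v1, v2, v3, v4, v5.

First evaluation (everything demanded from the output):
  v1 = mul(-7, -4) = 28
  v2 = add(-7, 28) = 21
  v3 = max2(21, -4) = 21
  v4 = sub(21, 21) = 0
  v5 = mul(21, 21) = 441
  v6 = mul(0, 441) = 0

Propagation after the edit:
  v1: runs — in6 -4->0; result 0.
  v2: runs — v1 28->0; result -7.
  v3: runs — v2 21->-7; in6 -4->0; result 0.
  v4: runs — v3 21->0; v2 21->-7; result 7.
  v5: runs — v3 21->0; v2 21->-7; result 0.
  v6: runs — v4 0->7; v5 441->0; result 0 (same value as before).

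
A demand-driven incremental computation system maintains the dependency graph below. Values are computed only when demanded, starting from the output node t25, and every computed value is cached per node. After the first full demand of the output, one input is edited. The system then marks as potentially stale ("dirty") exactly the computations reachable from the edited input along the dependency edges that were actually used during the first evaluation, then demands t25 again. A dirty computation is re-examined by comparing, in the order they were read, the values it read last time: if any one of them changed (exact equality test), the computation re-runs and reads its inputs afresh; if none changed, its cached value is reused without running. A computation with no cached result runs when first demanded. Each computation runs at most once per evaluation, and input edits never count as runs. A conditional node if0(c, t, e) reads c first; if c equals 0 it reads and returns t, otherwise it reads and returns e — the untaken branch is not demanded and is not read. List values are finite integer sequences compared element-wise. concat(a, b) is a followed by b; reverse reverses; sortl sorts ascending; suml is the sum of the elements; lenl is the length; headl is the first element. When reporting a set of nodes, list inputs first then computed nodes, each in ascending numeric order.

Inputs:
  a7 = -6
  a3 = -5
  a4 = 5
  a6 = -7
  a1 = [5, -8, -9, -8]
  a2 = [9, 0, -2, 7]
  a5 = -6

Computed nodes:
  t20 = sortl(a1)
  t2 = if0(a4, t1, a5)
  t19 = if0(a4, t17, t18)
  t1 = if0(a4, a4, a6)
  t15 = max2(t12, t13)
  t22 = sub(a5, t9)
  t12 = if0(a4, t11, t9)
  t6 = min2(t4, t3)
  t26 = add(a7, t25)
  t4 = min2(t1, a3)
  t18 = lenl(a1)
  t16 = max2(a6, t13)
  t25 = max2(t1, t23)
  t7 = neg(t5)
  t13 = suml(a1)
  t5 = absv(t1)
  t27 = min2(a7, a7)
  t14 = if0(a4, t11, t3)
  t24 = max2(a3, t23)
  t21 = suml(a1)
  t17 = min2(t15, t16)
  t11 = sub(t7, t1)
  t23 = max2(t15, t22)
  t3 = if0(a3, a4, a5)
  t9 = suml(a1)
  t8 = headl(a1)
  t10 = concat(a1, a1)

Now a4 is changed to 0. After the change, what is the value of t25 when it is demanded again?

New value of t25: 14.
Key observation: a condition flipped, so demand reaches new nodes — t5, t7, t11 run for the first time.

First evaluation (everything demanded from the output):
  t1 = if0(a4=5 -> else branch a6) = -7
  t9 = suml([5, -8, -9, -8]) = -20
  t12 = if0(a4=5 -> else branch t9) = -20
  t13 = suml([5, -8, -9, -8]) = -20
  t15 = max2(-20, -20) = -20
  t22 = sub(-6, -20) = 14
  t23 = max2(-20, 14) = 14
  t25 = max2(-7, 14) = 14

Propagation after the edit:
  t1: runs — a4 5->0; result 0.
  t5: demanded for the first time — runs, produces 0.
  t7: demanded for the first time — runs, produces 0.
  t11: demanded for the first time — runs, produces 0.
  t12: runs — a4 5->0; result 0.
  t15: runs — t12 -20->0; result 0.
  t23: runs — t15 -20->0; result 14 (same value as before).
  t25: runs — t1 -7->0; result 14 (same value as before).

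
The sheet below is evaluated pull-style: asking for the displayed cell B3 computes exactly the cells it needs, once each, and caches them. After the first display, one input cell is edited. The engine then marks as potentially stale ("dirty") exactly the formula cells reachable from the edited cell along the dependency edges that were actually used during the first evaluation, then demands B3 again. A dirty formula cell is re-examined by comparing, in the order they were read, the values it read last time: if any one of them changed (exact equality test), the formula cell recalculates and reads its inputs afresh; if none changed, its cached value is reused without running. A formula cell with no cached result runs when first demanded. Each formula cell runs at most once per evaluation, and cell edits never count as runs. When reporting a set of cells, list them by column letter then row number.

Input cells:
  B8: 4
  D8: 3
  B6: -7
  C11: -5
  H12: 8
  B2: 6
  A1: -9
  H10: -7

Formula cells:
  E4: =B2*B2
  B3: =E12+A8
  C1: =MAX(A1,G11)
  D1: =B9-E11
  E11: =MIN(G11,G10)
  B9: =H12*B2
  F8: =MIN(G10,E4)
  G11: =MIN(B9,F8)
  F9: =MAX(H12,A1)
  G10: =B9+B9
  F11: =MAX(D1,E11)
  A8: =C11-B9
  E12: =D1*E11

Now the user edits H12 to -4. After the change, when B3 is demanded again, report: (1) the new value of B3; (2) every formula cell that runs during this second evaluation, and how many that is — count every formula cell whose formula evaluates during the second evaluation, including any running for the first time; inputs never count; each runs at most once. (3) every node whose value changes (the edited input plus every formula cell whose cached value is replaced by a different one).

First demand of the output computes:
  B9 = 8 * 6 = 48
  A8 = -5 - 48 = -53
  E4 = 6 * 6 = 36
  G10 = 48 + 48 = 96
  F8 = MIN(96, 36) = 36
  G11 = MIN(48, 36) = 36
  E11 = MIN(36, 96) = 36
  D1 = 48 - 36 = 12
  E12 = 12 * 36 = 432
  B3 = 432 + -53 = 379

After the edit, cleaning proceeds:
  B9: a read changed (H12 8->-4) — executes, giving -24.
  A8: a read changed (B9 48->-24) — executes, giving 19.
  G10: a read changed (B9 48->-24; B9 48->-24) — executes, giving -48.
  F8: a read changed (G10 96->-48) — executes, giving -48.
  G11: a read changed (B9 48->-24; F8 36->-48) — executes, giving -48.
  E11: a read changed (G11 36->-48; G10 96->-48) — executes, giving -48.
  D1: a read changed (B9 48->-24; E11 36->-48) — executes, giving 24.
  E12: a read changed (D1 12->24; E11 36->-48) — executes, giving -1152.
  B3: a read changed (E12 432->-1152; A8 -53->19) — executes, giving -1133.

Demanding B3 again yields -1133.
9 formula cells run: A8, B3, B9, D1, E11, E12, F8, G10, G11.
The nodes whose values change: A8, B3, B9, D1, E11, E12, F8, G10, G11, H12.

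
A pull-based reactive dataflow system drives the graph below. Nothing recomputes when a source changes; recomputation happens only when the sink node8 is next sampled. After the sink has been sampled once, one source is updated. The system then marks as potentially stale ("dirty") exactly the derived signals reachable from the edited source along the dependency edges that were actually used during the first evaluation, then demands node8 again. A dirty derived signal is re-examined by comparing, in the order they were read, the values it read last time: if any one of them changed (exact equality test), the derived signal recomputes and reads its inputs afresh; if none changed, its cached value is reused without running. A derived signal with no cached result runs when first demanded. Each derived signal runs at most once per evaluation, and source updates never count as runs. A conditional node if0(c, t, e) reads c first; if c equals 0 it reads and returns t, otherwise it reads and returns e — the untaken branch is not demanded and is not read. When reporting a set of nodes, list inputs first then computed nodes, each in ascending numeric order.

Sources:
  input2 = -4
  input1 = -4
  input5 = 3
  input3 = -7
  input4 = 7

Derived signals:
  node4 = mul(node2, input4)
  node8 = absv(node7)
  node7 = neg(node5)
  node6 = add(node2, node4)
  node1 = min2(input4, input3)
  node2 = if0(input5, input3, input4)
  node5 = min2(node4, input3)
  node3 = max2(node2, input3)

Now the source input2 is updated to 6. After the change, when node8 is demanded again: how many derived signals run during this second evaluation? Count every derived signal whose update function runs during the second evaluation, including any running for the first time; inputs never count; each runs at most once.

First evaluation (everything demanded from the output):
  node2 = if0(input5=3 -> else branch input4) = 7
  node4 = mul(7, 7) = 49
  node5 = min2(49, -7) = -7
  node7 = neg(-7) = 7
  node8 = absv(7) = 7

Propagation after the edit:
  input2 feeds no computation that the output demands — nothing is marked dirty and nothing runs.

Key observation: input2 is never demanded by the output, so the edit triggers no recomputation at all.

Derived signals that run: none — 0 in total.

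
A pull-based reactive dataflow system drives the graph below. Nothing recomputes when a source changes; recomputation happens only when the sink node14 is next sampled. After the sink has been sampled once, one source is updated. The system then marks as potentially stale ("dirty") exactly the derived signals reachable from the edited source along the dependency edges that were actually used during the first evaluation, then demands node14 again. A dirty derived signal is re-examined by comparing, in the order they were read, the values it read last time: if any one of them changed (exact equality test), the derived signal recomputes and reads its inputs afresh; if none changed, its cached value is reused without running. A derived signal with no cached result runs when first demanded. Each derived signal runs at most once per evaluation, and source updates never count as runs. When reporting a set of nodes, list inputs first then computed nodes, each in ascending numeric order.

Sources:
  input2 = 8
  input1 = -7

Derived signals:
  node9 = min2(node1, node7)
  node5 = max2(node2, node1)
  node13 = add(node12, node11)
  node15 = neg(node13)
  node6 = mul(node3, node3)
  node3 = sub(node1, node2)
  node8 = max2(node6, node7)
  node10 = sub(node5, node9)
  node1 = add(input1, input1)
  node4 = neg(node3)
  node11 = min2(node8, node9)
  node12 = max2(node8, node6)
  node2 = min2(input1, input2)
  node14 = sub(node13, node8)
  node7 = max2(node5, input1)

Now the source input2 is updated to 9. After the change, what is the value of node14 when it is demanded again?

New value of node14: -14.
Key observation: the change is absorbed at node2 — it re-runs but produces the same value, and the output's value is unchanged.

First evaluation (everything demanded from the output):
  node1 = add(-7, -7) = -14
  node2 = min2(-7, 8) = -7
  node3 = sub(-14, -7) = -7
  node5 = max2(-7, -14) = -7
  node6 = mul(-7, -7) = 49
  node7 = max2(-7, -7) = -7
  node8 = max2(49, -7) = 49
  node9 = min2(-14, -7) = -14
  node11 = min2(49, -14) = -14
  node12 = max2(49, 49) = 49
  node13 = add(49, -14) = 35
  node14 = sub(35, 49) = -14

Propagation after the edit:
  node2: runs — input2 8->9; result -7 (same value as before).
  node3: checked — values it read are unchanged (node1 unchanged, node2 unchanged); reused cached -7 without running.
  node5: checked — values it read are unchanged (node2 unchanged, node1 unchanged); reused cached -7 without running.
  node6: checked — values it read are unchanged (node3 unchanged, node3 unchanged); reused cached 49 without running.
  node7: checked — values it read are unchanged (node5 unchanged, input1 unchanged); reused cached -7 without running.
  node8: checked — values it read are unchanged (node6 unchanged, node7 unchanged); reused cached 49 without running.
  node9: checked — values it read are unchanged (node1 unchanged, node7 unchanged); reused cached -14 without running.
  node11: checked — values it read are unchanged (node8 unchanged, node9 unchanged); reused cached -14 without running.
  node12: checked — values it read are unchanged (node8 unchanged, node6 unchanged); reused cached 49 without running.
  node13: checked — values it read are unchanged (node12 unchanged, node11 unchanged); reused cached 35 without running.
  node14: checked — values it read are unchanged (node13 unchanged, node8 unchanged); reused cached -14 without running.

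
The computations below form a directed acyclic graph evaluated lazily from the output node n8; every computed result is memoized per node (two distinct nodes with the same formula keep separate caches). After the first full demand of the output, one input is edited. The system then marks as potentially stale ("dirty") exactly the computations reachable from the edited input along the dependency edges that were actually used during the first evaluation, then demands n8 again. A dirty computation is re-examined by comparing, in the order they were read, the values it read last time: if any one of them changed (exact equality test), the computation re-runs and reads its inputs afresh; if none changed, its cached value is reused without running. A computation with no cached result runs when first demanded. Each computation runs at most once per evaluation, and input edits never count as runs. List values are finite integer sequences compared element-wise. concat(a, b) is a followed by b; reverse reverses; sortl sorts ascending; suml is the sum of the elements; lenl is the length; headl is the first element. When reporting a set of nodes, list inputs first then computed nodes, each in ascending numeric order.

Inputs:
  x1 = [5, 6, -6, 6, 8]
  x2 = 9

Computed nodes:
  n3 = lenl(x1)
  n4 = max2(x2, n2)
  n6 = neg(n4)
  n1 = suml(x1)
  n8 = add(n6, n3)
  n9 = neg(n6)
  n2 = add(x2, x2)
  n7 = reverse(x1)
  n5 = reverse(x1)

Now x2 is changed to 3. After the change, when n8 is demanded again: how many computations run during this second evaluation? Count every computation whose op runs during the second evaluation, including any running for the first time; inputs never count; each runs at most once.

First demand of the output computes:
  n2 = add(9, 9) = 18
  n3 = lenl([5, 6, -6, 6, 8]) = 5
  n4 = max2(9, 18) = 18
  n6 = neg(18) = -18
  n8 = add(-18, 5) = -13

After the edit, cleaning proceeds:
  n2: a read changed (x2 9->3; x2 9->3) — executes, giving 6.
  n4: a read changed (x2 9->3; n2 18->6) — executes, giving 6.
  n6: a read changed (n4 18->6) — executes, giving -6.
  n8: a read changed (n6 -18->-6) — executes, giving -1.

4 computations run: n2, n4, n6, n8.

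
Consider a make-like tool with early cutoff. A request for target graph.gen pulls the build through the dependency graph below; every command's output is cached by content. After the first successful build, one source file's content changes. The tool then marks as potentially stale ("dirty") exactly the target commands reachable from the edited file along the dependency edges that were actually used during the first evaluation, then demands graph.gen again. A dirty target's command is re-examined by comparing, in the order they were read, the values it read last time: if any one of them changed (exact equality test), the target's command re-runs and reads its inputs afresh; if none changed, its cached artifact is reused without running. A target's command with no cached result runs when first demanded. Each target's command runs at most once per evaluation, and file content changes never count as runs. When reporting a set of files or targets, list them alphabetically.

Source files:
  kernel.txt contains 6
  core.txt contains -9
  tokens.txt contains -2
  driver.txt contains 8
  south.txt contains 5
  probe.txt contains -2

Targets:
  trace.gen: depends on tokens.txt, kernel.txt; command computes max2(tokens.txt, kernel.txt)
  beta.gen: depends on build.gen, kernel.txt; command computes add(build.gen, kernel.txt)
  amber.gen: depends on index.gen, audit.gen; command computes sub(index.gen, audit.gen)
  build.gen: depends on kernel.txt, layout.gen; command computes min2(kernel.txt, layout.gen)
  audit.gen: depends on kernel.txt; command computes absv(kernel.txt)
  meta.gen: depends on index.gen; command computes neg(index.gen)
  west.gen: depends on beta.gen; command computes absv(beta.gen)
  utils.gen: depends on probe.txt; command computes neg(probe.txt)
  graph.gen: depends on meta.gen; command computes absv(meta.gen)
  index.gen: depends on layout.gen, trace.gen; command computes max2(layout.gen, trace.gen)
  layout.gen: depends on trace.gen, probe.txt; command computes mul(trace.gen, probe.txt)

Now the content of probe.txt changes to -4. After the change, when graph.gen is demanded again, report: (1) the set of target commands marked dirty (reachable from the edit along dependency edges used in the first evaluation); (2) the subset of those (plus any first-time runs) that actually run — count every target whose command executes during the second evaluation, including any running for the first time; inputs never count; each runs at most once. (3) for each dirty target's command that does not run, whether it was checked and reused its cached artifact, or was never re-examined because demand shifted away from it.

First demand of the output computes:
  trace.gen = max2(-2, 6) = 6
  layout.gen = mul(6, -2) = -12
  index.gen = max2(-12, 6) = 6
  meta.gen = neg(6) = -6
  graph.gen = absv(-6) = 6

After the edit, cleaning proceeds:
  layout.gen: a read changed (probe.txt -2->-4) — executes, giving -24.
  index.gen: a read changed (layout.gen -12->-24) — executes, giving 6 — identical to its old value.
  meta.gen: dirty, but its reads are unchanged (index.gen unchanged); cached -6 stands.
  graph.gen: dirty, but its reads are unchanged (meta.gen unchanged); cached 6 stands.

Note the absorption at index.gen: it re-runs yet its value is the same, leaving the output's value untouched.

The edit dirties: graph.gen, index.gen, layout.gen, meta.gen.
2 target commands run: index.gen, layout.gen.
Cache hits after checking: graph.gen, meta.gen.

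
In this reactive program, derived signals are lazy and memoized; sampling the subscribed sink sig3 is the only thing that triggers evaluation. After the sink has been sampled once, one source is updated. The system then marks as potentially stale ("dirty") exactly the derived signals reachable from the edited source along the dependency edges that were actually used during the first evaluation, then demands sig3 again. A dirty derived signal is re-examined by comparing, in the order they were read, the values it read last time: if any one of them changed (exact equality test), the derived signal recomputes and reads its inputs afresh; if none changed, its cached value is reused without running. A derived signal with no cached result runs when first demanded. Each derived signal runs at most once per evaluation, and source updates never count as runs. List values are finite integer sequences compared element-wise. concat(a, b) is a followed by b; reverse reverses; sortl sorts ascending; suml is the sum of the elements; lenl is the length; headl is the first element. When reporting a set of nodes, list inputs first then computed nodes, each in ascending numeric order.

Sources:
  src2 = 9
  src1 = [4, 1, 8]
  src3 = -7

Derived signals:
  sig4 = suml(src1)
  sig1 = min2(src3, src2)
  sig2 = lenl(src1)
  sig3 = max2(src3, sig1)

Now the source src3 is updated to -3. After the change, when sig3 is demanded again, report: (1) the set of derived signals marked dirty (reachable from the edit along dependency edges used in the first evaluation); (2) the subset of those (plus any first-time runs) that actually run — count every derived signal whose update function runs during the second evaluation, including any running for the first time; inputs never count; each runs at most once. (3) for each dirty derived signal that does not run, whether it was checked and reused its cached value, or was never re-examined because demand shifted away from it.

The edit dirties: sig1, sig3.
2 derived signals run: sig1, sig3.
No dirty derived signal escaped a run.

First demand of the output computes:
  sig1 = min2(-7, 9) = -7
  sig3 = max2(-7, -7) = -7

After the edit, cleaning proceeds:
  sig1: a read changed (src3 -7->-3) — executes, giving -3.
  sig3: a read changed (src3 -7->-3; sig1 -7->-3) — executes, giving -3.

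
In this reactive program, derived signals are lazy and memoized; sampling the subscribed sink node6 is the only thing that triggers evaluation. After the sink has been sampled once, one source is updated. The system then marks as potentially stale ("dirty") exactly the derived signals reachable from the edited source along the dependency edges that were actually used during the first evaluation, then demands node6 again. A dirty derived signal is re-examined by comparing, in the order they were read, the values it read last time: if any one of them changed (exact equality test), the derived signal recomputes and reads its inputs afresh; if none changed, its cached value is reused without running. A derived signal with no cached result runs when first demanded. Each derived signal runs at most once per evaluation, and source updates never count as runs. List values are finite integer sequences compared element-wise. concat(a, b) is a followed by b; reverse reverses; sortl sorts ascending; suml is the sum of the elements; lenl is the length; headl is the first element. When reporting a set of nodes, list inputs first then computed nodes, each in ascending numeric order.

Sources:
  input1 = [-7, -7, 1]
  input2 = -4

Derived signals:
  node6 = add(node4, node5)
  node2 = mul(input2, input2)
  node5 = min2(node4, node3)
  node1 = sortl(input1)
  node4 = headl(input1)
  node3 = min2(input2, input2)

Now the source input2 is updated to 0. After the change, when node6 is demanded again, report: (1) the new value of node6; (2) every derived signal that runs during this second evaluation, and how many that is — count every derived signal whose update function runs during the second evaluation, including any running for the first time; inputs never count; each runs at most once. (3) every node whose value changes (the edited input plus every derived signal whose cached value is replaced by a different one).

First demand of the output computes:
  node3 = min2(-4, -4) = -4
  node4 = headl([-7, -7, 1]) = -7
  node5 = min2(-7, -4) = -7
  node6 = add(-7, -7) = -14

After the edit, cleaning proceeds:
  node3: a read changed (input2 -4->0; input2 -4->0) — executes, giving 0.
  node5: a read changed (node3 -4->0) — executes, giving -7 — identical to its old value.
  node6: dirty, but its reads are unchanged (node4 unchanged, node5 unchanged); cached -14 stands.

Note the absorption at node5: it re-runs yet its value is the same, leaving the output's value untouched.

Demanding node6 again yields -14.
2 derived signals run: node3, node5.
The nodes whose values change: input2, node3.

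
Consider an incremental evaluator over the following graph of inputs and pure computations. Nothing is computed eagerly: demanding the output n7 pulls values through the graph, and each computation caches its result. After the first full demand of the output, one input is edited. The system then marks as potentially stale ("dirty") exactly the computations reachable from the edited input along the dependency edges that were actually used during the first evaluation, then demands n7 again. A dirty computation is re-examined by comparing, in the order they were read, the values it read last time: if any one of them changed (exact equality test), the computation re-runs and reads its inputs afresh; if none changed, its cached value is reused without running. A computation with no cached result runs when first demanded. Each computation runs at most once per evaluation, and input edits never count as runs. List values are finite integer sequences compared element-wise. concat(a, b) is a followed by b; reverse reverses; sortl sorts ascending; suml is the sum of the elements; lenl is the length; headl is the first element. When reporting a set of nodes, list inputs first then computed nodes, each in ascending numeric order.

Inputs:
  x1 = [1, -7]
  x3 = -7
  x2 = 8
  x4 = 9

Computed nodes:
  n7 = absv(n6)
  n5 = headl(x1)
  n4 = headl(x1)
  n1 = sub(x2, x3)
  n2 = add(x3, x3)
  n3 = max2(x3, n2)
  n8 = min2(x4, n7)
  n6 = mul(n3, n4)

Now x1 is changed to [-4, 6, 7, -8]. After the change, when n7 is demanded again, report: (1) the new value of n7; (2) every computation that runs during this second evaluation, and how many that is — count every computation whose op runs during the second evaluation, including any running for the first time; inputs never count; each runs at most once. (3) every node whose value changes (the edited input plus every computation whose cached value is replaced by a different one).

n7 now evaluates to 28.
Run set: n4, n6, n7 (3 run).
Changed values: x1, n4, n6, n7.

Initial pass — values computed on the first demand:
  n2 = add(-7, -7) = -14
  n3 = max2(-7, -14) = -7
  n4 = headl([1, -7]) = 1
  n6 = mul(-7, 1) = -7
  n7 = absv(-7) = 7

Second demand — change propagation:
  n4: re-runs because x1 [1, -7]->[-4, 6, 7, -8]; new result -4.
  n6: re-runs because n4 1->-4; new result 28.
  n7: re-runs because n6 -7->28; new result 28.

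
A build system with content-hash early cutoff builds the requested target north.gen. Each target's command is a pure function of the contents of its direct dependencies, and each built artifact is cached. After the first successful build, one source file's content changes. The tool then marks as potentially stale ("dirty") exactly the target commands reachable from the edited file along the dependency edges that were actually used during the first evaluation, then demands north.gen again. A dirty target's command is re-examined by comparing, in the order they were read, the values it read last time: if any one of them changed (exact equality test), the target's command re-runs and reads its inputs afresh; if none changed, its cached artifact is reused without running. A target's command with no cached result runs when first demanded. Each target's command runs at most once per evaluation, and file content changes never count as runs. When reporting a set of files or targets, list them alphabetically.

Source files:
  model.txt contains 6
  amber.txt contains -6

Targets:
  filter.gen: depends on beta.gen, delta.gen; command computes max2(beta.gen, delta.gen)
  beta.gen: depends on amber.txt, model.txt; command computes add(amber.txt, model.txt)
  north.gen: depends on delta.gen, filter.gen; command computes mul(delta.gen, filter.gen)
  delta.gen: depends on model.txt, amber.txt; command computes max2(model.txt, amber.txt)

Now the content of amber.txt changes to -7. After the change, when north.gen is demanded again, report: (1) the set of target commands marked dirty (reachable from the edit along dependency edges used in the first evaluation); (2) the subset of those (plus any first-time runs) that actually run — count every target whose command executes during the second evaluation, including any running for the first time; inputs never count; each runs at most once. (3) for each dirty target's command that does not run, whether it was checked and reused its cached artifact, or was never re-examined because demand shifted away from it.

First evaluation (everything demanded from the output):
  beta.gen = add(-6, 6) = 0
  delta.gen = max2(6, -6) = 6
  filter.gen = max2(0, 6) = 6
  north.gen = mul(6, 6) = 36

Propagation after the edit:
  beta.gen: runs — amber.txt -6->-7; result -1.
  delta.gen: runs — amber.txt -6->-7; result 6 (same value as before).
  filter.gen: runs — beta.gen 0->-1; result 6 (same value as before).
  north.gen: checked — values it read are unchanged (delta.gen unchanged, filter.gen unchanged); reused cached 36 without running.

Key observation: the cutoff stops propagation at north.gen — its inputs' values are unchanged, so it reuses its cache.

Marked dirty: beta.gen, delta.gen, filter.gen, north.gen.
Target commands that run: beta.gen, delta.gen, filter.gen — 3 in total.
Checked but reused from cache: north.gen.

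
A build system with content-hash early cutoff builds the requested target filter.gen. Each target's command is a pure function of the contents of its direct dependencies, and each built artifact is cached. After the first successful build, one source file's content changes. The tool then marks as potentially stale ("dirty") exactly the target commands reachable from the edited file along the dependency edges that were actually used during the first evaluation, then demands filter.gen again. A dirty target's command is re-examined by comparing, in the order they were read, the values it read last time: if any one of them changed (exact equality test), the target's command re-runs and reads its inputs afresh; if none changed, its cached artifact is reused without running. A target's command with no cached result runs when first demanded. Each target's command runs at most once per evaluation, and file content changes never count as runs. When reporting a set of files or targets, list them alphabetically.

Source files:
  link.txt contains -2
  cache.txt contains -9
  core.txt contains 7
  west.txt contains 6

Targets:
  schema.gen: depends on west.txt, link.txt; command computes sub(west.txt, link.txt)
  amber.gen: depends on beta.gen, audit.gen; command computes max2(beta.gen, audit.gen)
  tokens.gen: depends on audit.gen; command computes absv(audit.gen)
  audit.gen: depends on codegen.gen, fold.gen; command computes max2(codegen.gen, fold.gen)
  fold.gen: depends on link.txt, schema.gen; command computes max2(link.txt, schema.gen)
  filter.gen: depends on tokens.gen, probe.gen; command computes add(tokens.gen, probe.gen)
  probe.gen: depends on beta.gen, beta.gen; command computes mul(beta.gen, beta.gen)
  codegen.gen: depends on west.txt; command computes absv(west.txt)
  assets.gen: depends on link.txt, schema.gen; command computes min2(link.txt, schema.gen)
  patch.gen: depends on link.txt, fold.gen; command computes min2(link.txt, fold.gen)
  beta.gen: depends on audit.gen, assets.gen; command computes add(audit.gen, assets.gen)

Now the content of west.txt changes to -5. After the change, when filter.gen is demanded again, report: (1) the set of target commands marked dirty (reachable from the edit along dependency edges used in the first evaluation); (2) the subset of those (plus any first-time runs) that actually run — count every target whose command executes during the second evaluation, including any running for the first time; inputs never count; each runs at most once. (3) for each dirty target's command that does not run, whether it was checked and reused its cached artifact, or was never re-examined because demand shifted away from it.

Marked dirty: assets.gen, audit.gen, beta.gen, codegen.gen, filter.gen, fold.gen, probe.gen, schema.gen, tokens.gen.
Target commands that run: assets.gen, audit.gen, beta.gen, codegen.gen, filter.gen, fold.gen, probe.gen, schema.gen, tokens.gen — 9 in total.
Every dirty target's command ran.

First evaluation (everything demanded from the output):
  codegen.gen = absv(6) = 6
  schema.gen = sub(6, -2) = 8
  assets.gen = min2(-2, 8) = -2
  fold.gen = max2(-2, 8) = 8
  audit.gen = max2(6, 8) = 8
  beta.gen = add(8, -2) = 6
  probe.gen = mul(6, 6) = 36
  tokens.gen = absv(8) = 8
  filter.gen = add(8, 36) = 44

Propagation after the edit:
  codegen.gen: runs — west.txt 6->-5; result 5.
  schema.gen: runs — west.txt 6->-5; result -3.
  assets.gen: runs — schema.gen 8->-3; result -3.
  fold.gen: runs — schema.gen 8->-3; result -2.
  audit.gen: runs — codegen.gen 6->5; fold.gen 8->-2; result 5.
  beta.gen: runs — audit.gen 8->5; assets.gen -2->-3; result 2.
  probe.gen: runs — beta.gen 6->2; beta.gen 6->2; result 4.
  tokens.gen: runs — audit.gen 8->5; result 5.
  filter.gen: runs — tokens.gen 8->5; probe.gen 36->4; result 9.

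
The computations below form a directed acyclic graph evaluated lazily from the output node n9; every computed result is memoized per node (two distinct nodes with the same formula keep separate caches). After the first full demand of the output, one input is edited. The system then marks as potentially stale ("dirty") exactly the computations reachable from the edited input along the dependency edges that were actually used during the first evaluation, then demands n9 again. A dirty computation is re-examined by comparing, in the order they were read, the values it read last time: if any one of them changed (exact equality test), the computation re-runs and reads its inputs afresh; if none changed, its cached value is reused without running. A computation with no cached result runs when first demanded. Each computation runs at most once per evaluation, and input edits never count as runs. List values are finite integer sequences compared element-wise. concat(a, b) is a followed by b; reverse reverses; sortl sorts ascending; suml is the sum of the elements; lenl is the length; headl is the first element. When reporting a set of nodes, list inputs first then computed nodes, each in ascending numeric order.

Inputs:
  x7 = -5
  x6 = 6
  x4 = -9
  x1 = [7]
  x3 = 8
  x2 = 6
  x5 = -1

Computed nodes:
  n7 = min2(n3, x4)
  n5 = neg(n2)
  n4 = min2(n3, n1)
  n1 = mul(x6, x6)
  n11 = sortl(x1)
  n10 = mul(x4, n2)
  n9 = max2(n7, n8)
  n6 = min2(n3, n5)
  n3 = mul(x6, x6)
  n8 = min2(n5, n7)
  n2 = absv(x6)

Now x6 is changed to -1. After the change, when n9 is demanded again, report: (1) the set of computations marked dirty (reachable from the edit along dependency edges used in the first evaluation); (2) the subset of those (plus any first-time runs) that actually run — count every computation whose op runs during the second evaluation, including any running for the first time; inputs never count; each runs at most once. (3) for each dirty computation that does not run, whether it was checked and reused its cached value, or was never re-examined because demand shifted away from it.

The edit dirties: n2, n3, n5, n7, n8, n9.
5 computations run: n2, n3, n5, n7, n8.
Cache hits after checking: n9.
Note where the cutoff bites: n9 is checked, finds nothing changed, and keeps its cache.

First demand of the output computes:
  n2 = absv(6) = 6
  n3 = mul(6, 6) = 36
  n5 = neg(6) = -6
  n7 = min2(36, -9) = -9
  n8 = min2(-6, -9) = -9
  n9 = max2(-9, -9) = -9

After the edit, cleaning proceeds:
  n2: a read changed (x6 6->-1) — executes, giving 1.
  n3: a read changed (x6 6->-1; x6 6->-1) — executes, giving 1.
  n5: a read changed (n2 6->1) — executes, giving -1.
  n7: a read changed (n3 36->1) — executes, giving -9 — identical to its old value.
  n8: a read changed (n5 -6->-1) — executes, giving -9 — identical to its old value.
  n9: dirty, but its reads are unchanged (n7 unchanged, n8 unchanged); cached -9 stands.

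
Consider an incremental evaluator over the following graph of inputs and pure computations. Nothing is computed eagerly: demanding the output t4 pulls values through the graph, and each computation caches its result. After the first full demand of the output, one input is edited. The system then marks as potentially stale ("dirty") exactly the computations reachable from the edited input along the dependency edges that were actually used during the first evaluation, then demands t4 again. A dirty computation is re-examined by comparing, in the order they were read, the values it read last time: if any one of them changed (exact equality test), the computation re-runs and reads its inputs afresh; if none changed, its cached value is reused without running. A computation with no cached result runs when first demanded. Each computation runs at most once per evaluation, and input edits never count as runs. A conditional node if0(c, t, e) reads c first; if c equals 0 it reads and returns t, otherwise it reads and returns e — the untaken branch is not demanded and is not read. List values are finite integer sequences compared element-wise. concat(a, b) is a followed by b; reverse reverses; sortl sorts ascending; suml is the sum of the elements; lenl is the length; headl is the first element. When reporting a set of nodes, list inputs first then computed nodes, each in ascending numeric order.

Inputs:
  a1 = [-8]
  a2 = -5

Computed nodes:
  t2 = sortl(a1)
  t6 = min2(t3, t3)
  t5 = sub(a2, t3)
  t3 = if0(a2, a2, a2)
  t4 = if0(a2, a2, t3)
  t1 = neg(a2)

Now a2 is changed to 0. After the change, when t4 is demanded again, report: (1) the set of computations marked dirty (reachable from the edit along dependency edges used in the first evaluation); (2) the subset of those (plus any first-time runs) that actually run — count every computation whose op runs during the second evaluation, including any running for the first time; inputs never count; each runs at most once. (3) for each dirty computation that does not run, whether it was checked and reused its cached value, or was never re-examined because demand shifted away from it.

Initial pass — values computed on the first demand:
  t3 = if0(a2=-5 -> else branch a2) = -5
  t4 = if0(a2=-5 -> else branch t3) = -5

Second demand — change propagation:
  t3: dirty yet unreached — the second evaluation never asks for it.
  t4: re-runs because a2 -5->0; new result 0.

The important point: the flipped condition redirects demand; t3 is left stale, never re-checked.

Dirty set: t3, t4.
Run set: t4 (1 run).
Left stale — demand moved off them: t3.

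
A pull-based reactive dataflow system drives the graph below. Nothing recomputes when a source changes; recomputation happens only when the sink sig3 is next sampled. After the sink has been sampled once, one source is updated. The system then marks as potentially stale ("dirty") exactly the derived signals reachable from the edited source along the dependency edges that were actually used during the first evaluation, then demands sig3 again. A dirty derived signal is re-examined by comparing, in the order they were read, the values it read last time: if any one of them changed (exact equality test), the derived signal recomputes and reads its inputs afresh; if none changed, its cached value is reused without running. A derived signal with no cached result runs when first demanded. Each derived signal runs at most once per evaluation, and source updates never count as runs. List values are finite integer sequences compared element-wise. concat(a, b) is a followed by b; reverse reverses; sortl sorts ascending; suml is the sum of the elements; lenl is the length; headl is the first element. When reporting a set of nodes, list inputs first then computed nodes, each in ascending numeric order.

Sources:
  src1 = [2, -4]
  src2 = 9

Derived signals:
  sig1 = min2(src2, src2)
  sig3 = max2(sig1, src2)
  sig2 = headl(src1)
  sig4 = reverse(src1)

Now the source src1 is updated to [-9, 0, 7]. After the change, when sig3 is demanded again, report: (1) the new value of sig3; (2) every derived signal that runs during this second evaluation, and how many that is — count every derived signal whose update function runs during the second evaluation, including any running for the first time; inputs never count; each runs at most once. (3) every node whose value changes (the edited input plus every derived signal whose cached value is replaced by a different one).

New value of sig3: 9.
Derived signals that run: none — 0 in total.
Values that change: src1.
Key observation: src1 is never demanded by the output, so the edit triggers no recomputation at all.

First evaluation (everything demanded from the output):
  sig1 = min2(9, 9) = 9
  sig3 = max2(9, 9) = 9

Propagation after the edit:
  src1 feeds no computation that the output demands — nothing is marked dirty and nothing runs.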